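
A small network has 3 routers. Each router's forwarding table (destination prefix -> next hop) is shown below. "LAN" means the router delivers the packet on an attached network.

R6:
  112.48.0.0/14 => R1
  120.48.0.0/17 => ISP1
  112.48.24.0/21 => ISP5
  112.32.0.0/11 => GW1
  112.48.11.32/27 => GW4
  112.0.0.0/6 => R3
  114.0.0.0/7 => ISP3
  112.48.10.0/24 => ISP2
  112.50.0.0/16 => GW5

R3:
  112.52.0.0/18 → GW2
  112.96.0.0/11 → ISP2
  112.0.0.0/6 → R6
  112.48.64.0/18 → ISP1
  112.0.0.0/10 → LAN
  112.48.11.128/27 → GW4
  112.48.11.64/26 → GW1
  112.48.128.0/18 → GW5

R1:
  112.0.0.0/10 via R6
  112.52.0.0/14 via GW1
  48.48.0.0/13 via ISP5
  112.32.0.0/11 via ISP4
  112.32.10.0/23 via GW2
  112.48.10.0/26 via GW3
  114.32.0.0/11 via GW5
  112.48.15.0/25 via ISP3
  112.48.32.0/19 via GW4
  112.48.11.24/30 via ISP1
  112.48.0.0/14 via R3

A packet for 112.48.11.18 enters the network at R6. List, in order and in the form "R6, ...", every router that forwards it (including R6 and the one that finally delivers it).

At R6: longest match for 112.48.11.18 is 112.48.0.0/14 -> R1
At R1: longest match for 112.48.11.18 is 112.48.0.0/14 -> R3
At R3: longest match for 112.48.11.18 is 112.0.0.0/10 -> LAN

R6, R1, R3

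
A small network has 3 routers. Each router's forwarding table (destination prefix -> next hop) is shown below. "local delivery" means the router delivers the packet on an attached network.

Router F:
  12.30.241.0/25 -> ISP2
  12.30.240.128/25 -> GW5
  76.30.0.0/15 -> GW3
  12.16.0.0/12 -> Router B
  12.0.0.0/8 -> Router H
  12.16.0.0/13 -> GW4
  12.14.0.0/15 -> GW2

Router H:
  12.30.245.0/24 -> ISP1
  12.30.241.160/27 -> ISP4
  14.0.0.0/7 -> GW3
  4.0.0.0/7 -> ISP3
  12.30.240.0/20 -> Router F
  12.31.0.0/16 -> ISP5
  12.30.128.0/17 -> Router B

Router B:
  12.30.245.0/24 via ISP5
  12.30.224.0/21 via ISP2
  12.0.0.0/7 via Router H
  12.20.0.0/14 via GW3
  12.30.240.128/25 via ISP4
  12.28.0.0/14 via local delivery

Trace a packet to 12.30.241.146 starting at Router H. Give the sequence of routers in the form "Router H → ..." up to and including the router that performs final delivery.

At Router H: longest match for 12.30.241.146 is 12.30.240.0/20 -> Router F
At Router F: longest match for 12.30.241.146 is 12.16.0.0/12 -> Router B
At Router B: longest match for 12.30.241.146 is 12.28.0.0/14 -> local delivery

Router H → Router F → Router B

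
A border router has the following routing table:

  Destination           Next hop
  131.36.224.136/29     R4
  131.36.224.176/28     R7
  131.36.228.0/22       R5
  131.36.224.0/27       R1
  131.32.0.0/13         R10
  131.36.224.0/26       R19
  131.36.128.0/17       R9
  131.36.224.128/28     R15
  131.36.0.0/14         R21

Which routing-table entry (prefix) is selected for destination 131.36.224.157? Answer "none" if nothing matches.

Entries matching 131.36.224.157:
  131.32.0.0/13 (131.32.0.0 - 131.39.255.255)
  131.36.0.0/14 (131.36.0.0 - 131.39.255.255)
  131.36.128.0/17 (131.36.128.0 - 131.36.255.255)
Most specific is 131.36.128.0/17.

131.36.128.0/17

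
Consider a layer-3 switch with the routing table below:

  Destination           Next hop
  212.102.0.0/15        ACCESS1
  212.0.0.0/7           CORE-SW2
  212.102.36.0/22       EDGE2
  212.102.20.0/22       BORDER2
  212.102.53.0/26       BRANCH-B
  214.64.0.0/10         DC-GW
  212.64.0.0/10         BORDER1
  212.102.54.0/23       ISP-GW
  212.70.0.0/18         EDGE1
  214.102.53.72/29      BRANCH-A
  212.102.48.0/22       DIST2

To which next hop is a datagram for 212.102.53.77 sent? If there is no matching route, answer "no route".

Routes whose prefix contains 212.102.53.77:
  212.0.0.0/7 (212.0.0.0 - 213.255.255.255) -> CORE-SW2
  212.64.0.0/10 (212.64.0.0 - 212.127.255.255) -> BORDER1
  212.102.0.0/15 (212.102.0.0 - 212.103.255.255) -> ACCESS1
More-specific entries that do NOT match:
  214.102.53.72/29 (214.102.53.72 - 214.102.53.79) does not contain 212.102.53.77
  212.102.53.0/26 (212.102.53.0 - 212.102.53.63) does not contain 212.102.53.77
  212.102.54.0/23 (212.102.54.0 - 212.102.55.255) does not contain 212.102.53.77
  212.102.36.0/22 (212.102.36.0 - 212.102.39.255) does not contain 212.102.53.77
  212.102.20.0/22 (212.102.20.0 - 212.102.23.255) does not contain 212.102.53.77
  212.102.48.0/22 (212.102.48.0 - 212.102.51.255) does not contain 212.102.53.77
  212.70.0.0/18 (212.70.0.0 - 212.70.63.255) does not contain 212.102.53.77
Longest matching prefix is /15 -> next hop ACCESS1.

ACCESS1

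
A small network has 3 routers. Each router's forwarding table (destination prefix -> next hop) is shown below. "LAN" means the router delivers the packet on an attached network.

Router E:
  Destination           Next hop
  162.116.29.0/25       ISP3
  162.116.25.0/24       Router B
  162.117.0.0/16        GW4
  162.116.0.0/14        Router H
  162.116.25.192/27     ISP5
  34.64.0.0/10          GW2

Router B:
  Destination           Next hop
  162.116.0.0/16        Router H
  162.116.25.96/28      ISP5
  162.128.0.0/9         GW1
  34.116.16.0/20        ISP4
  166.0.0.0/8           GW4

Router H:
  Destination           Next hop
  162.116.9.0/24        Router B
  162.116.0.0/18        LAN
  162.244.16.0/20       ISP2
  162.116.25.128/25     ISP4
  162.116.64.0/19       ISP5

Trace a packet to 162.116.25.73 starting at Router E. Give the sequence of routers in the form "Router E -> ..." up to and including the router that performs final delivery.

At Router E: longest match for 162.116.25.73 is 162.116.25.0/24 -> Router B
At Router B: longest match for 162.116.25.73 is 162.116.0.0/16 -> Router H
At Router H: longest match for 162.116.25.73 is 162.116.0.0/18 -> LAN

Router E -> Router B -> Router H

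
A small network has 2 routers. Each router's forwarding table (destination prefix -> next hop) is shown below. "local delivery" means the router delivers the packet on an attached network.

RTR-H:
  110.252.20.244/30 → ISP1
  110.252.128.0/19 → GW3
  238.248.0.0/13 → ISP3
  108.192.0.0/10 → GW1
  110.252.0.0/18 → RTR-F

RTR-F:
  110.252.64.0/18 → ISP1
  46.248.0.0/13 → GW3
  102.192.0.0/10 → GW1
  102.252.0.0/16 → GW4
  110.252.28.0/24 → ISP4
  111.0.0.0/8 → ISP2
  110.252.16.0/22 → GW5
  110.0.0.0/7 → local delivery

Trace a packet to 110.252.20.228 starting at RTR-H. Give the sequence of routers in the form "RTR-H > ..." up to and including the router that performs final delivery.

At RTR-H: longest match for 110.252.20.228 is 110.252.0.0/18 -> RTR-F
At RTR-F: longest match for 110.252.20.228 is 110.0.0.0/7 -> local delivery

RTR-H > RTR-F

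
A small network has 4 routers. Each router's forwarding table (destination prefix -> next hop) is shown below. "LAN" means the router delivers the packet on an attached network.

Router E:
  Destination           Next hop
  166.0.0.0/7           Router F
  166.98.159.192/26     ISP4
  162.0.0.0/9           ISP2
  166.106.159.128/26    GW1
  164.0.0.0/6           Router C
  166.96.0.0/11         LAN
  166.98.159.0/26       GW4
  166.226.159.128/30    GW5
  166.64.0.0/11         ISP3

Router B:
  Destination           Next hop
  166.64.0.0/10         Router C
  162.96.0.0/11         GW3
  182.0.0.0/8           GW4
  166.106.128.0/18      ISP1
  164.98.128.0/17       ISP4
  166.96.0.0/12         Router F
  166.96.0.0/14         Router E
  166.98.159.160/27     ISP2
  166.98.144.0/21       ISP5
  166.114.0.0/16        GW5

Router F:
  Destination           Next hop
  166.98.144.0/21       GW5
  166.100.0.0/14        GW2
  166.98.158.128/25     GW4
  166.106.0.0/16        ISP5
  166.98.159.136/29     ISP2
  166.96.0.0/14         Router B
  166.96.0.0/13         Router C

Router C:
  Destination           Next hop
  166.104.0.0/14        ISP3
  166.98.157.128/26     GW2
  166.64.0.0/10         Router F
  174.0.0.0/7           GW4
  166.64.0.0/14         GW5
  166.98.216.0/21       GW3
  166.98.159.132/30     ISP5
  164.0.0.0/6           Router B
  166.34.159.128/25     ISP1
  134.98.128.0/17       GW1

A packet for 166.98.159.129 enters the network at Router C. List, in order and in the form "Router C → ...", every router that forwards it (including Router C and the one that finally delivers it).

At Router C: longest match for 166.98.159.129 is 166.64.0.0/10 -> Router F
At Router F: longest match for 166.98.159.129 is 166.96.0.0/14 -> Router B
At Router B: longest match for 166.98.159.129 is 166.96.0.0/14 -> Router E
At Router E: longest match for 166.98.159.129 is 166.96.0.0/11 -> LAN

Router C → Router F → Router B → Router E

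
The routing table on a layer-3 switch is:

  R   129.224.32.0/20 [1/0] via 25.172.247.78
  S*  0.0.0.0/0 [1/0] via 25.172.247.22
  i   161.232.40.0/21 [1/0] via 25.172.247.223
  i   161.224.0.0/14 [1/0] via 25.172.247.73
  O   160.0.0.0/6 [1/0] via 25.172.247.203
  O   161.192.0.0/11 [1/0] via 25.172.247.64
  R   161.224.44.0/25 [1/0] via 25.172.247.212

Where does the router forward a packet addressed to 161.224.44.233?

25.172.247.73

Routes whose prefix contains 161.224.44.233:
  0.0.0.0/0 (default, matches everything) -> 25.172.247.22
  160.0.0.0/6 (160.0.0.0 - 163.255.255.255) -> 25.172.247.203
  161.224.0.0/14 (161.224.0.0 - 161.227.255.255) -> 25.172.247.73
More-specific entries that do NOT match:
  161.224.44.0/25 (161.224.44.0 - 161.224.44.127) does not contain 161.224.44.233
  161.232.40.0/21 (161.232.40.0 - 161.232.47.255) does not contain 161.224.44.233
  129.224.32.0/20 (129.224.32.0 - 129.224.47.255) does not contain 161.224.44.233
Longest matching prefix is /14 -> next hop 25.172.247.73.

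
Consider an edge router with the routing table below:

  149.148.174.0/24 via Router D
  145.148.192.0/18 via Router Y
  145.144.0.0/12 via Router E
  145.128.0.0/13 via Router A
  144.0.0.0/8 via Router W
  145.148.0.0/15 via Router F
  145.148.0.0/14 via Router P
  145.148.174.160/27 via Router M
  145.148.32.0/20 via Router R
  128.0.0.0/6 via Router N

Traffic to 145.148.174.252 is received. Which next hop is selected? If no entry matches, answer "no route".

Routes whose prefix contains 145.148.174.252:
  145.144.0.0/12 (145.144.0.0 - 145.159.255.255) -> Router E
  145.148.0.0/14 (145.148.0.0 - 145.151.255.255) -> Router P
  145.148.0.0/15 (145.148.0.0 - 145.149.255.255) -> Router F
More-specific entries that do NOT match:
  145.148.174.160/27 (145.148.174.160 - 145.148.174.191) does not contain 145.148.174.252
  149.148.174.0/24 (149.148.174.0 - 149.148.174.255) does not contain 145.148.174.252
  145.148.32.0/20 (145.148.32.0 - 145.148.47.255) does not contain 145.148.174.252
  145.148.192.0/18 (145.148.192.0 - 145.148.255.255) does not contain 145.148.174.252
Longest matching prefix is /15 -> next hop Router F.

Router F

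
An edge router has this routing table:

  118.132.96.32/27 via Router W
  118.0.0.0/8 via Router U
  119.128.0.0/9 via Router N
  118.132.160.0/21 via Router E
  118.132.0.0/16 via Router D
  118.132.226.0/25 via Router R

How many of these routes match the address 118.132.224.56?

Prefixes containing 118.132.224.56:
  118.0.0.0/8 (118.0.0.0 - 118.255.255.255)
  118.132.0.0/16 (118.132.0.0 - 118.132.255.255)
Total matching entries: 2.

2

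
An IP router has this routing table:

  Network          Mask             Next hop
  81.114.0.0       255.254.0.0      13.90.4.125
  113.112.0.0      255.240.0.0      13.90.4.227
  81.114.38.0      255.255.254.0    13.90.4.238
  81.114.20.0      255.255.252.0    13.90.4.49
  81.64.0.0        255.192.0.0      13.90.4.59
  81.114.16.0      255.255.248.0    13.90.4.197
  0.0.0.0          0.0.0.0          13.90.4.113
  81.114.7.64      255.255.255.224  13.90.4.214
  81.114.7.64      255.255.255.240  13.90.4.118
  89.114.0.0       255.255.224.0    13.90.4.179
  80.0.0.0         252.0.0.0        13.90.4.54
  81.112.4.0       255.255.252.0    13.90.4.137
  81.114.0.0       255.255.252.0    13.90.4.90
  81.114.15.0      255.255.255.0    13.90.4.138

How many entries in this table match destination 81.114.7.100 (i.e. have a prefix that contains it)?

4

Prefixes containing 81.114.7.100:
  0.0.0.0/0 (default, matches everything)
  80.0.0.0/6 (80.0.0.0 - 83.255.255.255)
  81.64.0.0/10 (81.64.0.0 - 81.127.255.255)
  81.114.0.0/15 (81.114.0.0 - 81.115.255.255)
Total matching entries: 4.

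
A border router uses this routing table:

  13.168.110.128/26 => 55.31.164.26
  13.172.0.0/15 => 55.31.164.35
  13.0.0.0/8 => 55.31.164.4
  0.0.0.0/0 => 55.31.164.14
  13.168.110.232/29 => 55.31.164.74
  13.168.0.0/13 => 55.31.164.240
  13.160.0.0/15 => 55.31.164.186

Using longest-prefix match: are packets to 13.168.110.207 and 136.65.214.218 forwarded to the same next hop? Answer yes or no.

13.168.110.207: longest match 13.168.0.0/13 -> 55.31.164.240
136.65.214.218: longest match 0.0.0.0/0 -> 55.31.164.14

no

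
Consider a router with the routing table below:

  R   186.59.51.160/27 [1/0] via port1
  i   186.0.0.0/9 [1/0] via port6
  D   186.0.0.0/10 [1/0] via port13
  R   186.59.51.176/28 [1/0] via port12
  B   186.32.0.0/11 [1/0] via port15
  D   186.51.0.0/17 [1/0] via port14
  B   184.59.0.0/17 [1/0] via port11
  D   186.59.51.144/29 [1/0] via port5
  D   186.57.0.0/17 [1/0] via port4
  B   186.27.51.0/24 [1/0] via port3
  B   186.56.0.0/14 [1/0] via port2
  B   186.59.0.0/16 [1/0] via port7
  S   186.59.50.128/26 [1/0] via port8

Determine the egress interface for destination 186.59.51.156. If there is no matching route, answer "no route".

port7

Routes whose prefix contains 186.59.51.156:
  186.0.0.0/9 (186.0.0.0 - 186.127.255.255) -> port6
  186.0.0.0/10 (186.0.0.0 - 186.63.255.255) -> port13
  186.32.0.0/11 (186.32.0.0 - 186.63.255.255) -> port15
  186.56.0.0/14 (186.56.0.0 - 186.59.255.255) -> port2
  186.59.0.0/16 (186.59.0.0 - 186.59.255.255) -> port7
More-specific entries that do NOT match:
  186.59.51.144/29 (186.59.51.144 - 186.59.51.151) does not contain 186.59.51.156
  186.59.51.176/28 (186.59.51.176 - 186.59.51.191) does not contain 186.59.51.156
  186.59.51.160/27 (186.59.51.160 - 186.59.51.191) does not contain 186.59.51.156
  186.59.50.128/26 (186.59.50.128 - 186.59.50.191) does not contain 186.59.51.156
  186.27.51.0/24 (186.27.51.0 - 186.27.51.255) does not contain 186.59.51.156
  186.51.0.0/17 (186.51.0.0 - 186.51.127.255) does not contain 186.59.51.156
  184.59.0.0/17 (184.59.0.0 - 184.59.127.255) does not contain 186.59.51.156
  186.57.0.0/17 (186.57.0.0 - 186.57.127.255) does not contain 186.59.51.156
Longest matching prefix is /16 -> interface port7.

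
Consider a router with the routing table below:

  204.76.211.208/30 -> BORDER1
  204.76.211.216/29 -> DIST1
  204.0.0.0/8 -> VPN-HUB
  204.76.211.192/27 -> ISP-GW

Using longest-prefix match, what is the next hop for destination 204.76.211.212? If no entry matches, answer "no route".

Routes whose prefix contains 204.76.211.212:
  204.0.0.0/8 (204.0.0.0 - 204.255.255.255) -> VPN-HUB
  204.76.211.192/27 (204.76.211.192 - 204.76.211.223) -> ISP-GW
More-specific entries that do NOT match:
  204.76.211.208/30 (204.76.211.208 - 204.76.211.211) does not contain 204.76.211.212
  204.76.211.216/29 (204.76.211.216 - 204.76.211.223) does not contain 204.76.211.212
Longest matching prefix is /27 -> next hop ISP-GW.

ISP-GW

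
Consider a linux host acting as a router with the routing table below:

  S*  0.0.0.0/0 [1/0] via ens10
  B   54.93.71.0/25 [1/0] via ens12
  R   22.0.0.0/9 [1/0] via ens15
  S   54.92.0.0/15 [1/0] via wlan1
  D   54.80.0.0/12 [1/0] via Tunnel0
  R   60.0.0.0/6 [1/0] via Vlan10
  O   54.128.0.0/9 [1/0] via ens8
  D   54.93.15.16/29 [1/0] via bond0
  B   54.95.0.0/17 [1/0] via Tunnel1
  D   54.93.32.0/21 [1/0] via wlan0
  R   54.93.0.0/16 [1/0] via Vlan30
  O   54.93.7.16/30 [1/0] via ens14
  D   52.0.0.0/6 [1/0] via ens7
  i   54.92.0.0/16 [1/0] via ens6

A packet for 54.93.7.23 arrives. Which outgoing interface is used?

Routes whose prefix contains 54.93.7.23:
  0.0.0.0/0 (default, matches everything) -> ens10
  52.0.0.0/6 (52.0.0.0 - 55.255.255.255) -> ens7
  54.80.0.0/12 (54.80.0.0 - 54.95.255.255) -> Tunnel0
  54.92.0.0/15 (54.92.0.0 - 54.93.255.255) -> wlan1
  54.93.0.0/16 (54.93.0.0 - 54.93.255.255) -> Vlan30
More-specific entries that do NOT match:
  54.93.7.16/30 (54.93.7.16 - 54.93.7.19) does not contain 54.93.7.23
  54.93.15.16/29 (54.93.15.16 - 54.93.15.23) does not contain 54.93.7.23
  54.93.71.0/25 (54.93.71.0 - 54.93.71.127) does not contain 54.93.7.23
  54.93.32.0/21 (54.93.32.0 - 54.93.39.255) does not contain 54.93.7.23
  54.95.0.0/17 (54.95.0.0 - 54.95.127.255) does not contain 54.93.7.23
Longest matching prefix is /16 -> interface Vlan30.

Vlan30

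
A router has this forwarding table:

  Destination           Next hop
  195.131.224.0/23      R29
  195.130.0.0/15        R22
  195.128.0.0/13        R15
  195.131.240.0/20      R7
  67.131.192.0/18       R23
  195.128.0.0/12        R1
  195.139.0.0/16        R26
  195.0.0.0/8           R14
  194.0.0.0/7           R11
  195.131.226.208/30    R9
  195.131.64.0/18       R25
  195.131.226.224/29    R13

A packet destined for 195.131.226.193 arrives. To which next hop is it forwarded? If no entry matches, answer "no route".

Routes whose prefix contains 195.131.226.193:
  194.0.0.0/7 (194.0.0.0 - 195.255.255.255) -> R11
  195.0.0.0/8 (195.0.0.0 - 195.255.255.255) -> R14
  195.128.0.0/12 (195.128.0.0 - 195.143.255.255) -> R1
  195.128.0.0/13 (195.128.0.0 - 195.135.255.255) -> R15
  195.130.0.0/15 (195.130.0.0 - 195.131.255.255) -> R22
More-specific entries that do NOT match:
  195.131.226.208/30 (195.131.226.208 - 195.131.226.211) does not contain 195.131.226.193
  195.131.226.224/29 (195.131.226.224 - 195.131.226.231) does not contain 195.131.226.193
  195.131.224.0/23 (195.131.224.0 - 195.131.225.255) does not contain 195.131.226.193
  195.131.240.0/20 (195.131.240.0 - 195.131.255.255) does not contain 195.131.226.193
  67.131.192.0/18 (67.131.192.0 - 67.131.255.255) does not contain 195.131.226.193
  195.131.64.0/18 (195.131.64.0 - 195.131.127.255) does not contain 195.131.226.193
  195.139.0.0/16 (195.139.0.0 - 195.139.255.255) does not contain 195.131.226.193
Longest matching prefix is /15 -> next hop R22.

R22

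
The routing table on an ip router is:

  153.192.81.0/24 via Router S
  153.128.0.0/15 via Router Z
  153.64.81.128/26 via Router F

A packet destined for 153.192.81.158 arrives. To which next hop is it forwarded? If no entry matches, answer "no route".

Router S

Routes whose prefix contains 153.192.81.158:
  153.192.81.0/24 (153.192.81.0 - 153.192.81.255) -> Router S
More-specific entries that do NOT match:
  153.64.81.128/26 (153.64.81.128 - 153.64.81.191) does not contain 153.192.81.158
Longest matching prefix is /24 -> next hop Router S.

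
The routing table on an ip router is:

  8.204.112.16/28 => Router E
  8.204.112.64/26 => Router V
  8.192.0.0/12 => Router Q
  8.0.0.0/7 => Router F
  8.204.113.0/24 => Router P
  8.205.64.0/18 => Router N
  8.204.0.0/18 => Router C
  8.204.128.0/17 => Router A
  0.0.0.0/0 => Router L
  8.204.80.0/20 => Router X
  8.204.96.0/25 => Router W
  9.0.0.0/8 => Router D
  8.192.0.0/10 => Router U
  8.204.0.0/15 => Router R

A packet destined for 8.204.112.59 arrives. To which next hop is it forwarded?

Routes whose prefix contains 8.204.112.59:
  0.0.0.0/0 (default, matches everything) -> Router L
  8.0.0.0/7 (8.0.0.0 - 9.255.255.255) -> Router F
  8.192.0.0/10 (8.192.0.0 - 8.255.255.255) -> Router U
  8.192.0.0/12 (8.192.0.0 - 8.207.255.255) -> Router Q
  8.204.0.0/15 (8.204.0.0 - 8.205.255.255) -> Router R
More-specific entries that do NOT match:
  8.204.112.16/28 (8.204.112.16 - 8.204.112.31) does not contain 8.204.112.59
  8.204.112.64/26 (8.204.112.64 - 8.204.112.127) does not contain 8.204.112.59
  8.204.96.0/25 (8.204.96.0 - 8.204.96.127) does not contain 8.204.112.59
  8.204.113.0/24 (8.204.113.0 - 8.204.113.255) does not contain 8.204.112.59
  8.204.80.0/20 (8.204.80.0 - 8.204.95.255) does not contain 8.204.112.59
  8.205.64.0/18 (8.205.64.0 - 8.205.127.255) does not contain 8.204.112.59
  8.204.0.0/18 (8.204.0.0 - 8.204.63.255) does not contain 8.204.112.59
  8.204.128.0/17 (8.204.128.0 - 8.204.255.255) does not contain 8.204.112.59
Longest matching prefix is /15 -> next hop Router R.

Router R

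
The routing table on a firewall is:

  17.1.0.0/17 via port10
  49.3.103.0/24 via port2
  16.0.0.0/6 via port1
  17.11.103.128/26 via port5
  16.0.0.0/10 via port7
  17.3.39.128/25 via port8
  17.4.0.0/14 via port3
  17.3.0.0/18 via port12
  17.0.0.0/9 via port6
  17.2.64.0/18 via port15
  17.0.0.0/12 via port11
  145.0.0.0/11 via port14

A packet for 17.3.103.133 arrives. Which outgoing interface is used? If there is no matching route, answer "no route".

port11

Routes whose prefix contains 17.3.103.133:
  16.0.0.0/6 (16.0.0.0 - 19.255.255.255) -> port1
  17.0.0.0/9 (17.0.0.0 - 17.127.255.255) -> port6
  17.0.0.0/12 (17.0.0.0 - 17.15.255.255) -> port11
More-specific entries that do NOT match:
  17.11.103.128/26 (17.11.103.128 - 17.11.103.191) does not contain 17.3.103.133
  17.3.39.128/25 (17.3.39.128 - 17.3.39.255) does not contain 17.3.103.133
  49.3.103.0/24 (49.3.103.0 - 49.3.103.255) does not contain 17.3.103.133
  17.3.0.0/18 (17.3.0.0 - 17.3.63.255) does not contain 17.3.103.133
  17.2.64.0/18 (17.2.64.0 - 17.2.127.255) does not contain 17.3.103.133
  17.1.0.0/17 (17.1.0.0 - 17.1.127.255) does not contain 17.3.103.133
  17.4.0.0/14 (17.4.0.0 - 17.7.255.255) does not contain 17.3.103.133
Longest matching prefix is /12 -> interface port11.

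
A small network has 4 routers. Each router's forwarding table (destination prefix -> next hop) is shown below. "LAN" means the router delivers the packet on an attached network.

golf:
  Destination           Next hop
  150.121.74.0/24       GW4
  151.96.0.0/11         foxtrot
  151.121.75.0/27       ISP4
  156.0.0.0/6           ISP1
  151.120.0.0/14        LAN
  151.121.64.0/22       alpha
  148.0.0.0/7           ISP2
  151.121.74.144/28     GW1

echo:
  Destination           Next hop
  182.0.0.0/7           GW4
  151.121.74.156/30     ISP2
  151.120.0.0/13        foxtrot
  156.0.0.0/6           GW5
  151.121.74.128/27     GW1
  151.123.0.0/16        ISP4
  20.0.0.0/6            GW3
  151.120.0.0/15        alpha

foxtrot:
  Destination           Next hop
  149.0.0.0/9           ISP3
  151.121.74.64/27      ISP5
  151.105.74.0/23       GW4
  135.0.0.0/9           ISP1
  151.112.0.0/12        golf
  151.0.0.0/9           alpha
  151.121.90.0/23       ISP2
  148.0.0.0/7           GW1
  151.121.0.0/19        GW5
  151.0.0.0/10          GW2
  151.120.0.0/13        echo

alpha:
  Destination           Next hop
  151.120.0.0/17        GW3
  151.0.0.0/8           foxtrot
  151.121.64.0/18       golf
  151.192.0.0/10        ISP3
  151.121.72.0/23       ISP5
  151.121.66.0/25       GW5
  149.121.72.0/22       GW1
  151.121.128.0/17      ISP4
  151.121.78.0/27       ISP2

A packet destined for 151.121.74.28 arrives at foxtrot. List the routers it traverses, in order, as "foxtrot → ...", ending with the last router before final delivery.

At foxtrot: longest match for 151.121.74.28 is 151.120.0.0/13 -> echo
At echo: longest match for 151.121.74.28 is 151.120.0.0/15 -> alpha
At alpha: longest match for 151.121.74.28 is 151.121.64.0/18 -> golf
At golf: longest match for 151.121.74.28 is 151.120.0.0/14 -> LAN

foxtrot → echo → alpha → golf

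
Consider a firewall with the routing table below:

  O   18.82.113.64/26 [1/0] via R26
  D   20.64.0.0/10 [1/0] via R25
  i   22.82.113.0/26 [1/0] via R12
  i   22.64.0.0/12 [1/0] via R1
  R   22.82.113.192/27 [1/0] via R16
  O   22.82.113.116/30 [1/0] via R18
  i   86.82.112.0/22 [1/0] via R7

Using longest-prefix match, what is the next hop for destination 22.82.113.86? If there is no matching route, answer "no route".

No entry's prefix contains 22.82.113.86; there is no default route.

no route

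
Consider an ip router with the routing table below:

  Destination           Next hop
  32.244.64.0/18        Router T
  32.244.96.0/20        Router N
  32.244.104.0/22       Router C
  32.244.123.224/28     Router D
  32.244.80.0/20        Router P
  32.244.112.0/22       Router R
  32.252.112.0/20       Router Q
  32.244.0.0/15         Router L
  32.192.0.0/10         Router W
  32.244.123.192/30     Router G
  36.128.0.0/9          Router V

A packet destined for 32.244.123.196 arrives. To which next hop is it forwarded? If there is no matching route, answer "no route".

Router T

Routes whose prefix contains 32.244.123.196:
  32.192.0.0/10 (32.192.0.0 - 32.255.255.255) -> Router W
  32.244.0.0/15 (32.244.0.0 - 32.245.255.255) -> Router L
  32.244.64.0/18 (32.244.64.0 - 32.244.127.255) -> Router T
More-specific entries that do NOT match:
  32.244.123.192/30 (32.244.123.192 - 32.244.123.195) does not contain 32.244.123.196
  32.244.123.224/28 (32.244.123.224 - 32.244.123.239) does not contain 32.244.123.196
  32.244.104.0/22 (32.244.104.0 - 32.244.107.255) does not contain 32.244.123.196
  32.244.112.0/22 (32.244.112.0 - 32.244.115.255) does not contain 32.244.123.196
  32.244.96.0/20 (32.244.96.0 - 32.244.111.255) does not contain 32.244.123.196
  32.244.80.0/20 (32.244.80.0 - 32.244.95.255) does not contain 32.244.123.196
  32.252.112.0/20 (32.252.112.0 - 32.252.127.255) does not contain 32.244.123.196
Longest matching prefix is /18 -> next hop Router T.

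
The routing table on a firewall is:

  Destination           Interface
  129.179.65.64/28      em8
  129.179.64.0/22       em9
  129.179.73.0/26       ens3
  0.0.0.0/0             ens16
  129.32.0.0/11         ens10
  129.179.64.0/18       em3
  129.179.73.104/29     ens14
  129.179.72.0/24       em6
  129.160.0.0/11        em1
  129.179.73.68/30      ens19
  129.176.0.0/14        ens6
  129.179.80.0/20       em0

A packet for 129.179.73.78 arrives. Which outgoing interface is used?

em3

Routes whose prefix contains 129.179.73.78:
  0.0.0.0/0 (default, matches everything) -> ens16
  129.160.0.0/11 (129.160.0.0 - 129.191.255.255) -> em1
  129.176.0.0/14 (129.176.0.0 - 129.179.255.255) -> ens6
  129.179.64.0/18 (129.179.64.0 - 129.179.127.255) -> em3
More-specific entries that do NOT match:
  129.179.73.68/30 (129.179.73.68 - 129.179.73.71) does not contain 129.179.73.78
  129.179.73.104/29 (129.179.73.104 - 129.179.73.111) does not contain 129.179.73.78
  129.179.65.64/28 (129.179.65.64 - 129.179.65.79) does not contain 129.179.73.78
  129.179.73.0/26 (129.179.73.0 - 129.179.73.63) does not contain 129.179.73.78
  129.179.72.0/24 (129.179.72.0 - 129.179.72.255) does not contain 129.179.73.78
  129.179.64.0/22 (129.179.64.0 - 129.179.67.255) does not contain 129.179.73.78
  129.179.80.0/20 (129.179.80.0 - 129.179.95.255) does not contain 129.179.73.78
Longest matching prefix is /18 -> interface em3.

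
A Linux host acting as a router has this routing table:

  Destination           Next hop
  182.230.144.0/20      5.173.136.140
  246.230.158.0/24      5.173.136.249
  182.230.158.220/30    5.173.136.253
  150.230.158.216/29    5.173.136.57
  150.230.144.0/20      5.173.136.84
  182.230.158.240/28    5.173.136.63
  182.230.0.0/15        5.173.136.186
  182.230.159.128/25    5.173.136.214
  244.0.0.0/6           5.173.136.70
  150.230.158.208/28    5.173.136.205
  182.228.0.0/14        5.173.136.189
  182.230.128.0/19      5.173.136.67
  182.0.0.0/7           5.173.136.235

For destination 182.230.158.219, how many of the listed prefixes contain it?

5

Prefixes containing 182.230.158.219:
  182.0.0.0/7 (182.0.0.0 - 183.255.255.255)
  182.228.0.0/14 (182.228.0.0 - 182.231.255.255)
  182.230.0.0/15 (182.230.0.0 - 182.231.255.255)
  182.230.128.0/19 (182.230.128.0 - 182.230.159.255)
  182.230.144.0/20 (182.230.144.0 - 182.230.159.255)
Total matching entries: 5.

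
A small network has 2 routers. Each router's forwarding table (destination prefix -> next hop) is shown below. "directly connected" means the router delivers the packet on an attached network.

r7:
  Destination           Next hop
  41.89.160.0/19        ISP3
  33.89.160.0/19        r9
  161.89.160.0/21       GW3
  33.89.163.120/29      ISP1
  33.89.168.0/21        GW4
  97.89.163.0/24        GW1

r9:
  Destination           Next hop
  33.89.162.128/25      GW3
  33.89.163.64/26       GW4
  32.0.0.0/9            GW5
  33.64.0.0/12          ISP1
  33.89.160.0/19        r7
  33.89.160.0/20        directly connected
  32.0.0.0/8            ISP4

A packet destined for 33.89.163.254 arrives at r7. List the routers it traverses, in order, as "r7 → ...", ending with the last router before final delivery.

r7 → r9

At r7: longest match for 33.89.163.254 is 33.89.160.0/19 -> r9
At r9: longest match for 33.89.163.254 is 33.89.160.0/20 -> directly connected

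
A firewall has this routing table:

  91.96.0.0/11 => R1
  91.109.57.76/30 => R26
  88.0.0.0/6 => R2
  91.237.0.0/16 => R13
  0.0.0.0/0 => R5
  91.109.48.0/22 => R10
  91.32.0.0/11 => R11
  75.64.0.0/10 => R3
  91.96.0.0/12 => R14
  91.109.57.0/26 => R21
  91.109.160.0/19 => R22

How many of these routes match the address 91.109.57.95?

4

Prefixes containing 91.109.57.95:
  0.0.0.0/0 (default, matches everything)
  88.0.0.0/6 (88.0.0.0 - 91.255.255.255)
  91.96.0.0/11 (91.96.0.0 - 91.127.255.255)
  91.96.0.0/12 (91.96.0.0 - 91.111.255.255)
Total matching entries: 4.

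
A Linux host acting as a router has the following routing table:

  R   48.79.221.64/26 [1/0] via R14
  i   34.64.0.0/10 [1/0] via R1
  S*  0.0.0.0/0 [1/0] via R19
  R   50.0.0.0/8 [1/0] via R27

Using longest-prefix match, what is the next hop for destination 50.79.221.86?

Routes whose prefix contains 50.79.221.86:
  0.0.0.0/0 (default, matches everything) -> R19
  50.0.0.0/8 (50.0.0.0 - 50.255.255.255) -> R27
More-specific entries that do NOT match:
  48.79.221.64/26 (48.79.221.64 - 48.79.221.127) does not contain 50.79.221.86
  34.64.0.0/10 (34.64.0.0 - 34.127.255.255) does not contain 50.79.221.86
Longest matching prefix is /8 -> next hop R27.

R27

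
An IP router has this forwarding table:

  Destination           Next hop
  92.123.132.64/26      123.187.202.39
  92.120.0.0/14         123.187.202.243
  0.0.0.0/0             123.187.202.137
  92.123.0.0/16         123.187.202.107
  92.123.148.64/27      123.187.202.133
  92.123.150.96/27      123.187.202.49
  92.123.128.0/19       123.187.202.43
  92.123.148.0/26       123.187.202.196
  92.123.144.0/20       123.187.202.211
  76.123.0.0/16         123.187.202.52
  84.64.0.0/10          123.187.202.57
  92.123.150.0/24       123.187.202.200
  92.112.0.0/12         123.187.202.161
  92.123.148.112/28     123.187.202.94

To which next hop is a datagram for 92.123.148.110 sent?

123.187.202.211

Routes whose prefix contains 92.123.148.110:
  0.0.0.0/0 (default, matches everything) -> 123.187.202.137
  92.112.0.0/12 (92.112.0.0 - 92.127.255.255) -> 123.187.202.161
  92.120.0.0/14 (92.120.0.0 - 92.123.255.255) -> 123.187.202.243
  92.123.0.0/16 (92.123.0.0 - 92.123.255.255) -> 123.187.202.107
  92.123.128.0/19 (92.123.128.0 - 92.123.159.255) -> 123.187.202.43
  92.123.144.0/20 (92.123.144.0 - 92.123.159.255) -> 123.187.202.211
More-specific entries that do NOT match:
  92.123.148.112/28 (92.123.148.112 - 92.123.148.127) does not contain 92.123.148.110
  92.123.148.64/27 (92.123.148.64 - 92.123.148.95) does not contain 92.123.148.110
  92.123.150.96/27 (92.123.150.96 - 92.123.150.127) does not contain 92.123.148.110
  92.123.132.64/26 (92.123.132.64 - 92.123.132.127) does not contain 92.123.148.110
  92.123.148.0/26 (92.123.148.0 - 92.123.148.63) does not contain 92.123.148.110
  92.123.150.0/24 (92.123.150.0 - 92.123.150.255) does not contain 92.123.148.110
Longest matching prefix is /20 -> next hop 123.187.202.211.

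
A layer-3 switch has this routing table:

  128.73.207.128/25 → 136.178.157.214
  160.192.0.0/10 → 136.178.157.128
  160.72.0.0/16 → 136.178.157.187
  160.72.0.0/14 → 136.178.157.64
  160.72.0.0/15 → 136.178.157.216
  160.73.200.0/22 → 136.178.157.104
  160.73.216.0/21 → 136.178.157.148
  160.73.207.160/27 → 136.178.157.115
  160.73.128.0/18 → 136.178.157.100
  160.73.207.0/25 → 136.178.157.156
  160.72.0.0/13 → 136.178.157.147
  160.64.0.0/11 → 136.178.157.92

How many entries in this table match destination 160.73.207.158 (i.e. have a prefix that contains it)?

4

Prefixes containing 160.73.207.158:
  160.64.0.0/11 (160.64.0.0 - 160.95.255.255)
  160.72.0.0/13 (160.72.0.0 - 160.79.255.255)
  160.72.0.0/14 (160.72.0.0 - 160.75.255.255)
  160.72.0.0/15 (160.72.0.0 - 160.73.255.255)
Total matching entries: 4.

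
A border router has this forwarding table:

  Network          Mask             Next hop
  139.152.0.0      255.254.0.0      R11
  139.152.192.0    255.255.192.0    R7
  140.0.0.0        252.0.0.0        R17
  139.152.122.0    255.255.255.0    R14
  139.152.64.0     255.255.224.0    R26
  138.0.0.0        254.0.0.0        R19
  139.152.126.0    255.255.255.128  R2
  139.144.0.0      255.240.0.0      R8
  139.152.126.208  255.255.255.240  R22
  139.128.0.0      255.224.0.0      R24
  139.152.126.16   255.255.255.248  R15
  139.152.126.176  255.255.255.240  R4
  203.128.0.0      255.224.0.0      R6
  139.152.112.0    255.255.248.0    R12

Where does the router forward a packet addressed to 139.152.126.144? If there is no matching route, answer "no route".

Routes whose prefix contains 139.152.126.144:
  138.0.0.0/7 (138.0.0.0 - 139.255.255.255) -> R19
  139.128.0.0/11 (139.128.0.0 - 139.159.255.255) -> R24
  139.144.0.0/12 (139.144.0.0 - 139.159.255.255) -> R8
  139.152.0.0/15 (139.152.0.0 - 139.153.255.255) -> R11
More-specific entries that do NOT match:
  139.152.126.16/29 (139.152.126.16 - 139.152.126.23) does not contain 139.152.126.144
  139.152.126.208/28 (139.152.126.208 - 139.152.126.223) does not contain 139.152.126.144
  139.152.126.176/28 (139.152.126.176 - 139.152.126.191) does not contain 139.152.126.144
  139.152.126.0/25 (139.152.126.0 - 139.152.126.127) does not contain 139.152.126.144
  139.152.122.0/24 (139.152.122.0 - 139.152.122.255) does not contain 139.152.126.144
  139.152.112.0/21 (139.152.112.0 - 139.152.119.255) does not contain 139.152.126.144
  139.152.64.0/19 (139.152.64.0 - 139.152.95.255) does not contain 139.152.126.144
  139.152.192.0/18 (139.152.192.0 - 139.152.255.255) does not contain 139.152.126.144
Longest matching prefix is /15 -> next hop R11.

R11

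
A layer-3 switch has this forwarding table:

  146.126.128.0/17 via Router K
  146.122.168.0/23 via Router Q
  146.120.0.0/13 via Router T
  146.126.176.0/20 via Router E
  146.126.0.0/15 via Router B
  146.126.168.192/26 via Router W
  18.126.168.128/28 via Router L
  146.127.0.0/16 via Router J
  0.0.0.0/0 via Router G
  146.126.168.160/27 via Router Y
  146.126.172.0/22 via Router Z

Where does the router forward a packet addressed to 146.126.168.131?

Router K

Routes whose prefix contains 146.126.168.131:
  0.0.0.0/0 (default, matches everything) -> Router G
  146.120.0.0/13 (146.120.0.0 - 146.127.255.255) -> Router T
  146.126.0.0/15 (146.126.0.0 - 146.127.255.255) -> Router B
  146.126.128.0/17 (146.126.128.0 - 146.126.255.255) -> Router K
More-specific entries that do NOT match:
  18.126.168.128/28 (18.126.168.128 - 18.126.168.143) does not contain 146.126.168.131
  146.126.168.160/27 (146.126.168.160 - 146.126.168.191) does not contain 146.126.168.131
  146.126.168.192/26 (146.126.168.192 - 146.126.168.255) does not contain 146.126.168.131
  146.122.168.0/23 (146.122.168.0 - 146.122.169.255) does not contain 146.126.168.131
  146.126.172.0/22 (146.126.172.0 - 146.126.175.255) does not contain 146.126.168.131
  146.126.176.0/20 (146.126.176.0 - 146.126.191.255) does not contain 146.126.168.131
Longest matching prefix is /17 -> next hop Router K.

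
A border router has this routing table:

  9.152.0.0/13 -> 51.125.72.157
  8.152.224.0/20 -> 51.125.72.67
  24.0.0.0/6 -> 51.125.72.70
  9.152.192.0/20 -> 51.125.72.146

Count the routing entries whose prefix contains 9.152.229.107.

1

Prefixes containing 9.152.229.107:
  9.152.0.0/13 (9.152.0.0 - 9.159.255.255)
Total matching entries: 1.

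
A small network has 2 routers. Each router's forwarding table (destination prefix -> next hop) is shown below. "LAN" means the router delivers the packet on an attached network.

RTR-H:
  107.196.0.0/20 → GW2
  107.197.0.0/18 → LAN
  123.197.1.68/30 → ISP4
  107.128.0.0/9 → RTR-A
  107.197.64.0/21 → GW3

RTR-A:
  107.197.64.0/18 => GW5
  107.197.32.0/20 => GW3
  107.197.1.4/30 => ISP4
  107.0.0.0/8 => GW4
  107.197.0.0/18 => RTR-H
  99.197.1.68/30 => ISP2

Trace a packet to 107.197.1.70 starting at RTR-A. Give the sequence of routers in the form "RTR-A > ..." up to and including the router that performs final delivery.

At RTR-A: longest match for 107.197.1.70 is 107.197.0.0/18 -> RTR-H
At RTR-H: longest match for 107.197.1.70 is 107.197.0.0/18 -> LAN

RTR-A > RTR-H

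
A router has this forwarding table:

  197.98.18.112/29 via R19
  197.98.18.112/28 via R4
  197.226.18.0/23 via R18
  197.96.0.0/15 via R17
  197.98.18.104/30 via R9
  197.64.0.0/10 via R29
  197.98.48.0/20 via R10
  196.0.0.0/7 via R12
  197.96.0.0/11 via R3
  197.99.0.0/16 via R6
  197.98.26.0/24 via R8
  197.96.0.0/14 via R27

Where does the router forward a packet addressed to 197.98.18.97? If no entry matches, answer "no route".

R27

Routes whose prefix contains 197.98.18.97:
  196.0.0.0/7 (196.0.0.0 - 197.255.255.255) -> R12
  197.64.0.0/10 (197.64.0.0 - 197.127.255.255) -> R29
  197.96.0.0/11 (197.96.0.0 - 197.127.255.255) -> R3
  197.96.0.0/14 (197.96.0.0 - 197.99.255.255) -> R27
More-specific entries that do NOT match:
  197.98.18.104/30 (197.98.18.104 - 197.98.18.107) does not contain 197.98.18.97
  197.98.18.112/29 (197.98.18.112 - 197.98.18.119) does not contain 197.98.18.97
  197.98.18.112/28 (197.98.18.112 - 197.98.18.127) does not contain 197.98.18.97
  197.98.26.0/24 (197.98.26.0 - 197.98.26.255) does not contain 197.98.18.97
  197.226.18.0/23 (197.226.18.0 - 197.226.19.255) does not contain 197.98.18.97
  197.98.48.0/20 (197.98.48.0 - 197.98.63.255) does not contain 197.98.18.97
  197.99.0.0/16 (197.99.0.0 - 197.99.255.255) does not contain 197.98.18.97
  197.96.0.0/15 (197.96.0.0 - 197.97.255.255) does not contain 197.98.18.97
Longest matching prefix is /14 -> next hop R27.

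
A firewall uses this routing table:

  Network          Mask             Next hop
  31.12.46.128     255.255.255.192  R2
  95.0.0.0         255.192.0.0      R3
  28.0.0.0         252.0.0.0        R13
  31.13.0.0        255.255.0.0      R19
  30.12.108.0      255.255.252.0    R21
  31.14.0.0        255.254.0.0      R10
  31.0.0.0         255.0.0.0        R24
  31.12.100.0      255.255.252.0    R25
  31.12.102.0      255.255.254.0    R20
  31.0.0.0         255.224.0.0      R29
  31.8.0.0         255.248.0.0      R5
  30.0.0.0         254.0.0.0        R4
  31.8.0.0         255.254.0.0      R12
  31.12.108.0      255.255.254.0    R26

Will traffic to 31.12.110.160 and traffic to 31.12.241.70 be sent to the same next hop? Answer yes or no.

31.12.110.160: longest match 31.8.0.0/13 -> R5
31.12.241.70: longest match 31.8.0.0/13 -> R5

yes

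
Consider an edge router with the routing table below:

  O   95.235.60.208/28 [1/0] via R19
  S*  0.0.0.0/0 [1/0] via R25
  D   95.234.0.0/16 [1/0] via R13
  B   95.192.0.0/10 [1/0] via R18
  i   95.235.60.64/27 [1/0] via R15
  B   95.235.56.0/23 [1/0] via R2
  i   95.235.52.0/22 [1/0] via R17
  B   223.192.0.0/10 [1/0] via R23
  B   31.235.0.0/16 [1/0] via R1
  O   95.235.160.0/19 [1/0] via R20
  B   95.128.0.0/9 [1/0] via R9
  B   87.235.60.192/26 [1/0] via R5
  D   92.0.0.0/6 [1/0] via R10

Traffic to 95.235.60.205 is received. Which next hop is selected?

R18

Routes whose prefix contains 95.235.60.205:
  0.0.0.0/0 (default, matches everything) -> R25
  92.0.0.0/6 (92.0.0.0 - 95.255.255.255) -> R10
  95.128.0.0/9 (95.128.0.0 - 95.255.255.255) -> R9
  95.192.0.0/10 (95.192.0.0 - 95.255.255.255) -> R18
More-specific entries that do NOT match:
  95.235.60.208/28 (95.235.60.208 - 95.235.60.223) does not contain 95.235.60.205
  95.235.60.64/27 (95.235.60.64 - 95.235.60.95) does not contain 95.235.60.205
  87.235.60.192/26 (87.235.60.192 - 87.235.60.255) does not contain 95.235.60.205
  95.235.56.0/23 (95.235.56.0 - 95.235.57.255) does not contain 95.235.60.205
  95.235.52.0/22 (95.235.52.0 - 95.235.55.255) does not contain 95.235.60.205
  95.235.160.0/19 (95.235.160.0 - 95.235.191.255) does not contain 95.235.60.205
  95.234.0.0/16 (95.234.0.0 - 95.234.255.255) does not contain 95.235.60.205
  31.235.0.0/16 (31.235.0.0 - 31.235.255.255) does not contain 95.235.60.205
Longest matching prefix is /10 -> next hop R18.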